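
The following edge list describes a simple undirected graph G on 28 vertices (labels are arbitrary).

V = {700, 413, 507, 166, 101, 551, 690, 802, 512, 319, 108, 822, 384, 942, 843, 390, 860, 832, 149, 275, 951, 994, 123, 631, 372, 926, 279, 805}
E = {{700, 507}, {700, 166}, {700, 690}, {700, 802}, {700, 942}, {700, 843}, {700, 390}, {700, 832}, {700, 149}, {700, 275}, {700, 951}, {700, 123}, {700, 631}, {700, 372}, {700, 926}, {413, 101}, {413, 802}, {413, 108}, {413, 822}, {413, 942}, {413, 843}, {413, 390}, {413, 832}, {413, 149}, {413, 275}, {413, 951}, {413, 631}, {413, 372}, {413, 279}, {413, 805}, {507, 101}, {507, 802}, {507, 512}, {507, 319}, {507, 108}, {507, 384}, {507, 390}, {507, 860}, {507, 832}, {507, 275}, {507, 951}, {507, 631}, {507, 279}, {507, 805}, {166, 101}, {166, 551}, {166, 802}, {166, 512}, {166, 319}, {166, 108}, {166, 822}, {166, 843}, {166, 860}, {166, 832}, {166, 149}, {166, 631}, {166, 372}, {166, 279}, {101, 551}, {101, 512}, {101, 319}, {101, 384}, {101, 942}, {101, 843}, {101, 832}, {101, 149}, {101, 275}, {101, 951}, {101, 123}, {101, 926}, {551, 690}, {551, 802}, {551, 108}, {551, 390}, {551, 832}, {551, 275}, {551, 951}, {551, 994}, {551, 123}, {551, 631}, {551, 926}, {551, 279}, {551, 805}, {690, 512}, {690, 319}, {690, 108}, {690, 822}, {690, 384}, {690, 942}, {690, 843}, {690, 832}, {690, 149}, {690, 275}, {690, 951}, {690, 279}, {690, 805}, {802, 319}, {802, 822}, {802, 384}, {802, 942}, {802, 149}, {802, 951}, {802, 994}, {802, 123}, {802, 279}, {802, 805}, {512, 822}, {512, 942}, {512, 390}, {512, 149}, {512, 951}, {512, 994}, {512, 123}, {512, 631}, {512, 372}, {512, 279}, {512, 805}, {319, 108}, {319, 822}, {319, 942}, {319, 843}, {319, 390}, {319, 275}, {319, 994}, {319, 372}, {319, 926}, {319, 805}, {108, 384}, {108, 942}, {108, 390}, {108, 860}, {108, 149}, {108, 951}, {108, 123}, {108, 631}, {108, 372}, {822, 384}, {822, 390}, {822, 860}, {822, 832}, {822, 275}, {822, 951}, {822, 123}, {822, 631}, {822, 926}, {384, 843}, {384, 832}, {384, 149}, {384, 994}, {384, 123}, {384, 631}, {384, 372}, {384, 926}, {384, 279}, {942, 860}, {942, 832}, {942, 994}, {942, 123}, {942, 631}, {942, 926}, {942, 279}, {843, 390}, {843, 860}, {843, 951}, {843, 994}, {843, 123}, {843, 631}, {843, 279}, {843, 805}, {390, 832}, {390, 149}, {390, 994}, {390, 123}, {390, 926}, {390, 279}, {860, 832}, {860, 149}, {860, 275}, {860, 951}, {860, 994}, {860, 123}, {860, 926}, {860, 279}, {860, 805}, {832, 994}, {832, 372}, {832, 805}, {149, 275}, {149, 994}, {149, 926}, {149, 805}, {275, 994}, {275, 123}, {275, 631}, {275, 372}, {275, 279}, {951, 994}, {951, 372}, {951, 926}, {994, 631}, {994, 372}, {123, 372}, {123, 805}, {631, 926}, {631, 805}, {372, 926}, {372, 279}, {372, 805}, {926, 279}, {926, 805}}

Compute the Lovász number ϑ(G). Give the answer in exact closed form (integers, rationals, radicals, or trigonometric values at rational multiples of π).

7

deg(279) = 15; N(279) = {413, 507, 166, 551, 690, 802, 512, 384, 942, 843, 390, 860, 275, 372, 926}.
deg(805) = 15; N(805) = {413, 507, 551, 690, 802, 512, 319, 843, 860, 832, 149, 123, 631, 372, 926}.
deg(413) = 15; N(413) = {101, 802, 108, 822, 942, 843, 390, 832, 149, 275, 951, 631, 372, 279, 805}.
deg(507) = 15; N(507) = {700, 101, 802, 512, 319, 108, 384, 390, 860, 832, 275, 951, 631, 279, 805}.
Every vertex has degree 15 (N=28); Kneser-type, 2-subsets of [8].
The 3 distinct eigenvalues: [15.0, 1.0, -5.0].
ϑ = −N·λ_min/(λ_max−λ_min) = −28·(-5)/(15−(-5)) = 7.
ϑ(G) ≈ 7.0000000.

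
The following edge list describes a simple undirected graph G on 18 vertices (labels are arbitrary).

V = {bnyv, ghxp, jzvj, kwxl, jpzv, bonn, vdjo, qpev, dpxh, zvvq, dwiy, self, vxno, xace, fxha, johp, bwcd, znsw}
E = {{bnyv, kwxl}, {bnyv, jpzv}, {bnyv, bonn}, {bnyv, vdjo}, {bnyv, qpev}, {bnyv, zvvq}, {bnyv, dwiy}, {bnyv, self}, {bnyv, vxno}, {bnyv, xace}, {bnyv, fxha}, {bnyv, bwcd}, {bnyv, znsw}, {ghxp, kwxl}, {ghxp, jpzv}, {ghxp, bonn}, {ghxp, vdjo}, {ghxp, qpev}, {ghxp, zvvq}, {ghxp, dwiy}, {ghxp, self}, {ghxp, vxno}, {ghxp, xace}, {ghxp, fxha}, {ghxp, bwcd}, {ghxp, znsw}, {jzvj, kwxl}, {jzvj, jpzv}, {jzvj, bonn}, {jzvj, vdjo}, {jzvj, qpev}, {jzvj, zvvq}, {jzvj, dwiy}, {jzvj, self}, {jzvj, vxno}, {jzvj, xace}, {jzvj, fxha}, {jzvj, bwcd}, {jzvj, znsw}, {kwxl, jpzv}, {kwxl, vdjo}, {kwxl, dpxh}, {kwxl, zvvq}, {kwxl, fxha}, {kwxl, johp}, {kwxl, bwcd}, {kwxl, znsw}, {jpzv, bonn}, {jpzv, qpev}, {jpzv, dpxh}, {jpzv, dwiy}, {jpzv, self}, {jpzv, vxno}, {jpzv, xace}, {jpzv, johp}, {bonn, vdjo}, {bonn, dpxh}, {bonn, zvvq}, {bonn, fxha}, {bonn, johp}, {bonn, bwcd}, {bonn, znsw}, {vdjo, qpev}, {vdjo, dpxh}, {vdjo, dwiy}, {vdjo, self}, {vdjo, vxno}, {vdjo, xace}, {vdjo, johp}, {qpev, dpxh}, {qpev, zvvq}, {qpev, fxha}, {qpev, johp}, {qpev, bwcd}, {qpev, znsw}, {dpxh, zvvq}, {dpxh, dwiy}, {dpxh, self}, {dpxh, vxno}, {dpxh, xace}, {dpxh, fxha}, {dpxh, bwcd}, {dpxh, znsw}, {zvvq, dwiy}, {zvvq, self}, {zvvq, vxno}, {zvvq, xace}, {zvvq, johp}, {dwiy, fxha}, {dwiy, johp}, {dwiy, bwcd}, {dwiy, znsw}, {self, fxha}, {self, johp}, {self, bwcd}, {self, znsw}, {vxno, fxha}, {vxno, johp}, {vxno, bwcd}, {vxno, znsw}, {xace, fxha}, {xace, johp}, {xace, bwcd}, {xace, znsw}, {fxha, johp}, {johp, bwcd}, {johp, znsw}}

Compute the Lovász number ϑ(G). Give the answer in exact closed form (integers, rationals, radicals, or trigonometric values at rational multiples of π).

N(bonn) = {bnyv, ghxp, jzvj, jpzv, vdjo, dpxh, zvvq, fxha, johp, bwcd, znsw}, |N(bonn)| = 11.
N(bnyv) = {kwxl, jpzv, bonn, vdjo, qpev, zvvq, dwiy, self, vxno, xace, fxha, bwcd, znsw}, |N(bnyv)| = 13.
Vertex johp has 13 neighbors: kwxl, jpzv, bonn, vdjo, qpev, zvvq, dwiy, self, vxno, xace, fxha, bwcd, znsw.
N(znsw) = {bnyv, ghxp, jzvj, kwxl, bonn, qpev, dpxh, dwiy, self, vxno, xace, johp}, |N(znsw)| = 12.
G = K_{7,6,5}: α = 7 = χ(Ḡ), so ϑ = 7.
= 7.000000… (decimal).
α=7, χ(Ḡ)=7; ϑ=7 lies between (collapsed).

7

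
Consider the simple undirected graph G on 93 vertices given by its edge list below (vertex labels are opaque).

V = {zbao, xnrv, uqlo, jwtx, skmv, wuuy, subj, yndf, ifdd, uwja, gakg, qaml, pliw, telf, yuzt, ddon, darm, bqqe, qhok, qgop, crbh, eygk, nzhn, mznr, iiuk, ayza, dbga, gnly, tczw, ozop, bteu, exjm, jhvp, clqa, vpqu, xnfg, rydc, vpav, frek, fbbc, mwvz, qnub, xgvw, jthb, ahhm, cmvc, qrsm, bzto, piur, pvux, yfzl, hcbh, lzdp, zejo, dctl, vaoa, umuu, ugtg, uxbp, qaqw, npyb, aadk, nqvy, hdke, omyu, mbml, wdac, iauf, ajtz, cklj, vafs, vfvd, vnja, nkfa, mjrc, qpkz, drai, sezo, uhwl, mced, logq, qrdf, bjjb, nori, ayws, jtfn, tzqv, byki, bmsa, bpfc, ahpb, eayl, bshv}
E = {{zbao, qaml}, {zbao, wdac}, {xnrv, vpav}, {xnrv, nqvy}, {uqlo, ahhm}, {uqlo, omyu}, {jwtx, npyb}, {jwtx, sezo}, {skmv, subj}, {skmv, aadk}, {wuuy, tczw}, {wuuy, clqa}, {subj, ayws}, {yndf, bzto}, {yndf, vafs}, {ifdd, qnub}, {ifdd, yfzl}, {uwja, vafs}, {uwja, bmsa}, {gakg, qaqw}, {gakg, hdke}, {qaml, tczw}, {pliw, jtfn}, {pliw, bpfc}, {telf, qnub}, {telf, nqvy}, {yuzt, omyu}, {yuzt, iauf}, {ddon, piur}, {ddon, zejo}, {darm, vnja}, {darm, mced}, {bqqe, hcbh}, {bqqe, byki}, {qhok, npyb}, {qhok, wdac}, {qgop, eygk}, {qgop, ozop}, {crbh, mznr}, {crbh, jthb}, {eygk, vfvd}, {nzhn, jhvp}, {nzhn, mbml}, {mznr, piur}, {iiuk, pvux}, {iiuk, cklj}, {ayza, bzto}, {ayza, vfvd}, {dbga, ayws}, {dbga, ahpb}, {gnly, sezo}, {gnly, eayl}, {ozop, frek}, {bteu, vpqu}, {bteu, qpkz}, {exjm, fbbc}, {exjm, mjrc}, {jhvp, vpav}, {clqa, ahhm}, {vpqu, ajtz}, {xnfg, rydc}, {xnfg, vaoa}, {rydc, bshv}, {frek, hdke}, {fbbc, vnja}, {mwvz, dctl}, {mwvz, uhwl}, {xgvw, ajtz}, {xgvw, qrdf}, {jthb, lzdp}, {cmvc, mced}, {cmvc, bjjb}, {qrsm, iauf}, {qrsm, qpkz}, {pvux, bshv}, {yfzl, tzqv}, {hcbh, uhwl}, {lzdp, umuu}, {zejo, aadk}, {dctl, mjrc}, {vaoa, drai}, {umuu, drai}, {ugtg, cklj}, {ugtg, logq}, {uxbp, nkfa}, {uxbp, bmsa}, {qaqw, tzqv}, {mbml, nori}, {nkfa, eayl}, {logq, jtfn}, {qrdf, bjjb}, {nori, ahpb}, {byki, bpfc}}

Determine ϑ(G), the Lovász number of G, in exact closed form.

93*cos(pi/93)/(cos(pi/93) + 1)

deg(drai) = 2; N(drai) = {vaoa, umuu}.
N(frek) = {ozop, hdke}, |N(frek)| = 2.
N(umuu) = {lzdp, drai}, |N(umuu)| = 2.
deg(wdac) = 2; N(wdac) = {zbao, qhok}.
2-regular, N=93; the odd cycle C_{93}.
The 47 distinct eigenvalues: [2.0, 1.995437, 1.98177, 1.95906, 1.927411, 1.886968, 1.837916, 1.780477, 1.714914, 1.641527, 1.56065, 1.472651, 1.377934, 1.276929, 1.170098, 1.057928, 0.940931, 0.819641, 0.694611, 0.566411, 0.435627, 0.302856, 0.168702, 0.033779, -0.101298, -0.235913, -0.369452, -0.501305, -0.630871, -0.757558, -0.880788, -1.0, -1.114649, -1.224212, -1.328189, -1.426106, -1.517516, -1.602002, -1.679179, -1.748693, -1.810229, -1.863505, -1.908279, -1.944345, -1.97154, -1.989739, -1.998859].
λ_max=2, λ_min=-2*cos(pi/93); ϑ = −93·λ_min/(λ_max−λ_min) = 93*cos(pi/93)/(cos(pi/93) + 1).
Numerically 46.4867.
α=46, χ(Ḡ)=47; ϑ=93*cos(pi/93)/(cos(pi/93) + 1) lies between (both strict).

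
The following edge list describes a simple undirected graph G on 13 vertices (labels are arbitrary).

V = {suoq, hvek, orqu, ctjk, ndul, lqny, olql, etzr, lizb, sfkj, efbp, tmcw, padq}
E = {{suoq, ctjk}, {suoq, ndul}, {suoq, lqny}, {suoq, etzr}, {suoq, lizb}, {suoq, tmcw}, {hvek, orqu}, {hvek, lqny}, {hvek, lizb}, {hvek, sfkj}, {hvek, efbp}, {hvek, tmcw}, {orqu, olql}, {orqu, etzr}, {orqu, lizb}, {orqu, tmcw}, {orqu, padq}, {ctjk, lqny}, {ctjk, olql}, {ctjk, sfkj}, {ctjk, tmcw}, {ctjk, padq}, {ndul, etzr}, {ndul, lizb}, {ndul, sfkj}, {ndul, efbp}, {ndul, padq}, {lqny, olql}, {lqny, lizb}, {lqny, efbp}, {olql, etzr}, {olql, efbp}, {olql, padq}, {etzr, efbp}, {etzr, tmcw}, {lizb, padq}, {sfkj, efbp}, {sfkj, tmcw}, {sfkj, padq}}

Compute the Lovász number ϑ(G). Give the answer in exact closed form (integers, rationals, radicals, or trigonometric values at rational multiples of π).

Vertex ctjk has 6 neighbors: suoq, lqny, olql, sfkj, tmcw, padq.
Vertex lqny has 6 neighbors: suoq, hvek, ctjk, olql, lizb, efbp.
N(efbp) = {hvek, ndul, lqny, olql, etzr, sfkj}, |N(efbp)| = 6.
N(hvek) = {orqu, lqny, lizb, sfkj, efbp, tmcw}, |N(hvek)| = 6.
6-regular, N=13; SR(13,6,2,3) — a Paley graph.
spec(A) ≈ [6.0, 1.30278, -2.30278] (distinct, 5 d.p.).
Lovász: ϑ = −13(-sqrt(13)/2 - 1/2)/(6+-(-sqrt(13)/2 - 1/2)) = sqrt(13).
= 3.6056… (decimal).

sqrt(13)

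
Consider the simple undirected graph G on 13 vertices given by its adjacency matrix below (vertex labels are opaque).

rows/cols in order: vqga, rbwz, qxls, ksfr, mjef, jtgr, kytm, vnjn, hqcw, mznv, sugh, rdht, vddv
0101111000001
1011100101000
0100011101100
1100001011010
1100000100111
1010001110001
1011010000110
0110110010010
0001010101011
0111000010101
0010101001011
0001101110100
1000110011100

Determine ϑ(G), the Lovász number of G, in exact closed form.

sqrt(13)

deg(hqcw) = 6; N(hqcw) = {ksfr, jtgr, vnjn, mznv, rdht, vddv}.
N(ksfr) = {vqga, rbwz, kytm, hqcw, mznv, rdht}, |N(ksfr)| = 6.
deg(vqga) = 6; N(vqga) = {rbwz, ksfr, mjef, jtgr, kytm, vddv}.
Vertex mznv has 6 neighbors: rbwz, qxls, ksfr, hqcw, sugh, vddv.
6-regular, N=13; SR(13,6,2,3) — a Paley graph.
Distinct eigenvalues (to 4 d.p.): [6.0, 1.3028, -2.3028].
ϑ = −N·λ_min/(λ_max−λ_min) = −13·(-sqrt(13)/2 - 1/2)/(6−(-sqrt(13)/2 - 1/2)) = sqrt(13).
Numerically 3.605551.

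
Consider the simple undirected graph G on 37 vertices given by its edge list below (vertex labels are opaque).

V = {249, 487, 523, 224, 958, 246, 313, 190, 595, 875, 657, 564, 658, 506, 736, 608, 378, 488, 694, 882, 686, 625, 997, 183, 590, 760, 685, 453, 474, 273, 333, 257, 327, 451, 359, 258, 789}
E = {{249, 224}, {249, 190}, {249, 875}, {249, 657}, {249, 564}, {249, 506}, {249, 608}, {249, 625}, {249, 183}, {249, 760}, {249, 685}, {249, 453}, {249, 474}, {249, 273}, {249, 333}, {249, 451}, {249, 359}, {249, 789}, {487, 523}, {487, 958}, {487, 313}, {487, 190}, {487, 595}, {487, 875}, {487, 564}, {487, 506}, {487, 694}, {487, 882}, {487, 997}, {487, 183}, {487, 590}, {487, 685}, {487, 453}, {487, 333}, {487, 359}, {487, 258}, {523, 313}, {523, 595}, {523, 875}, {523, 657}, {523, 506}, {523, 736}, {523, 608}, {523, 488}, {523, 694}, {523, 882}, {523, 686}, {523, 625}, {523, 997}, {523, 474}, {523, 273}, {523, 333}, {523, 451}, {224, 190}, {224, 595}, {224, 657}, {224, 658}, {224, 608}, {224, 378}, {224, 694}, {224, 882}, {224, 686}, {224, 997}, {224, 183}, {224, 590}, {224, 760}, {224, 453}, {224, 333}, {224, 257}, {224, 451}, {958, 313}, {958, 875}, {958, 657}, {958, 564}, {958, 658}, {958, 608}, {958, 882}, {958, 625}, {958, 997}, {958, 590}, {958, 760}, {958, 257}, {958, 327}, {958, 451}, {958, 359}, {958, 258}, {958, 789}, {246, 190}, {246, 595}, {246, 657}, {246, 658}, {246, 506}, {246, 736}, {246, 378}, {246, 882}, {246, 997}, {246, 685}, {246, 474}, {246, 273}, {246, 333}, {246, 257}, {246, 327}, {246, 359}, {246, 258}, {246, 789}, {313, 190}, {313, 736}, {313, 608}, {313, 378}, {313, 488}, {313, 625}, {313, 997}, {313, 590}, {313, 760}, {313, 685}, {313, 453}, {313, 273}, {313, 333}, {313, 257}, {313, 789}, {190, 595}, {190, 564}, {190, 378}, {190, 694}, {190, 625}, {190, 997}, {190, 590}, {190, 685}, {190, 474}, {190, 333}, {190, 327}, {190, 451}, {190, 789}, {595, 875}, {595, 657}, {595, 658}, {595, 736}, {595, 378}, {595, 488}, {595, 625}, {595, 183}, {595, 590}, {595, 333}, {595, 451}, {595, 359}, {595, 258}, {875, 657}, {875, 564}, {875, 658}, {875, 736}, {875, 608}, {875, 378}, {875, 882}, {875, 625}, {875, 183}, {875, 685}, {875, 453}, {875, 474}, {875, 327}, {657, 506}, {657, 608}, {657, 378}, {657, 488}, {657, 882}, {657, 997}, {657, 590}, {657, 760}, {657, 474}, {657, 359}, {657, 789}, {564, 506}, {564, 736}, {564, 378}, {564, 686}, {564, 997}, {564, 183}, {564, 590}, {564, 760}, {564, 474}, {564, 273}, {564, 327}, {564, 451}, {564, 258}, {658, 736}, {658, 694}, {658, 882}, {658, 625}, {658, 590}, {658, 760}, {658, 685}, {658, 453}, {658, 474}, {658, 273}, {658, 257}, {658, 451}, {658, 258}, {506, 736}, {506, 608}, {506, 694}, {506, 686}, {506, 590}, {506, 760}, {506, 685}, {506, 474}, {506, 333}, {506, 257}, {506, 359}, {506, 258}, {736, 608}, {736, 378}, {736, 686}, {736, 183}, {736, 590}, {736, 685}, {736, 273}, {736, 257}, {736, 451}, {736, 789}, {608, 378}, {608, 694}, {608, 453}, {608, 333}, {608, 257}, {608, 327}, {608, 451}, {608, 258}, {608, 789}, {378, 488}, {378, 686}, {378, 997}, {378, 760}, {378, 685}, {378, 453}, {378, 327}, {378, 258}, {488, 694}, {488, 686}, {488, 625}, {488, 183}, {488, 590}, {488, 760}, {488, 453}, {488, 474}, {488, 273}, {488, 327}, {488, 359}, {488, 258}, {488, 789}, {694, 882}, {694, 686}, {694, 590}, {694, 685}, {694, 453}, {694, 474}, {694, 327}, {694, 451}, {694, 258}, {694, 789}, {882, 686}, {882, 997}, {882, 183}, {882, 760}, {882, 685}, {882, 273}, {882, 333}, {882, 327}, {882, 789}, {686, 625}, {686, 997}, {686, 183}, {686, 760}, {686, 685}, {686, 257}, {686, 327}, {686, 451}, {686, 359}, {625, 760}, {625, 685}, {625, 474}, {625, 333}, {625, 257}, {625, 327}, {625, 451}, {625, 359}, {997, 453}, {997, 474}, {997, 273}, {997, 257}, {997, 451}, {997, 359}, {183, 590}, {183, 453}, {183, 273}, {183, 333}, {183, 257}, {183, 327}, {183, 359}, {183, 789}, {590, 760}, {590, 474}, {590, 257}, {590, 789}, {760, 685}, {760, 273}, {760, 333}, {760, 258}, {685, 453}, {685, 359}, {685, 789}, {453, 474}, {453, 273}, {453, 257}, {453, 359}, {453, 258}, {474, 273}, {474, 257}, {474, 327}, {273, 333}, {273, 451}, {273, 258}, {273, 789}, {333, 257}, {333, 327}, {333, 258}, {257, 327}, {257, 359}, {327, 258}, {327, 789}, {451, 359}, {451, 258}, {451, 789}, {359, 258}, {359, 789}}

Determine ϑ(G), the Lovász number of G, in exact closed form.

sqrt(37)

N(523) = {487, 313, 595, 875, 657, 506, 736, 608, 488, 694, 882, 686, 625, 997, 474, 273, 333, 451}, |N(523)| = 18.
deg(451) = 18; N(451) = {249, 523, 224, 958, 190, 595, 564, 658, 736, 608, 694, 686, 625, 997, 273, 359, 258, 789}.
Vertex 625 has 18 neighbors: 249, 523, 958, 313, 190, 595, 875, 658, 488, 686, 760, 685, 474, 333, 257, 327, 451, 359.
Vertex 506 has 18 neighbors: 249, 487, 523, 246, 657, 564, 736, 608, 694, 686, 590, 760, 685, 474, 333, 257, 359, 258.
deg(v) = 18 for all v (|V|=37); strongly regular (37,18,8,9).
Distinct eigenvalues (to 3 d.p.): [18.0, 2.541, -3.541].
With N=37: ϑ(G) = 37·(-(-sqrt(37)/2 - 1/2))/(18−(-sqrt(37)/2 - 1/2)) = sqrt(37).
ϑ(G) ≈ 6.0828.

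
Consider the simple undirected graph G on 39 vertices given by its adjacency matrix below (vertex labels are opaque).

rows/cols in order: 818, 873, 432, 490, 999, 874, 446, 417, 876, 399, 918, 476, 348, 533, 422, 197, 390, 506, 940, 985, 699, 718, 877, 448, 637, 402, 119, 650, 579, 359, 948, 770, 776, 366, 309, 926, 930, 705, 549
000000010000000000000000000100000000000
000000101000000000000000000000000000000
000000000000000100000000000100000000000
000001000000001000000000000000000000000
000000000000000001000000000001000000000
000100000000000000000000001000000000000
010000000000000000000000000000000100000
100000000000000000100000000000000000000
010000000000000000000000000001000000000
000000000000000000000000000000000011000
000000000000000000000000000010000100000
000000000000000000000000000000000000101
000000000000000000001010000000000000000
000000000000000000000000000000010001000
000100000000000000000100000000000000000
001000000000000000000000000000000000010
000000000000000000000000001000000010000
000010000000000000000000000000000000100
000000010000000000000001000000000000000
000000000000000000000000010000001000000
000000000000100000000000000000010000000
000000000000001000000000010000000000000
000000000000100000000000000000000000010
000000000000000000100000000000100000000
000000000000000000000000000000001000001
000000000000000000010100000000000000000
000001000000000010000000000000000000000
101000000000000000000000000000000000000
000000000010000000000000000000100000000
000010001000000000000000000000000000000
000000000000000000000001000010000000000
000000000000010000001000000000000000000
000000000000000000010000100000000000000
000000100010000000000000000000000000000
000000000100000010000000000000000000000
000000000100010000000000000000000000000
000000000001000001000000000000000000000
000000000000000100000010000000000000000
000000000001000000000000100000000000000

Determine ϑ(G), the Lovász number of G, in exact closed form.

Vertex 399 has 2 neighbors: 309, 926.
Vertex 918 has 2 neighbors: 579, 366.
deg(637) = 2; N(637) = {776, 549}.
N(448) = {940, 948}, |N(448)| = 2.
2-regular, N=39; this is C_{39}, the 39-cycle.
A has 20 distinct eigenvalues ≈ [2.0, 1.9741, 1.89707, 1.77091, 1.59889, 1.38545, 1.13613, 0.85739, 0.55643, 0.24107, -0.08053, -0.40005, -0.70921, -1.0, -1.26489, -1.49702, -1.69038, -1.83996, -1.94188, -1.99351].
Lovász: ϑ = −39(-2*cos(pi/39))/(2+-(-1)*2*cos(pi/39)) = 39*cos(pi/39)/(cos(pi/39) + 1).
ϑ(G) ≈ 19.46833241.
19 ≤ 39*cos(pi/39)/(cos(pi/39) + 1) ≤ 20: both strict.

39*cos(pi/39)/(cos(pi/39) + 1)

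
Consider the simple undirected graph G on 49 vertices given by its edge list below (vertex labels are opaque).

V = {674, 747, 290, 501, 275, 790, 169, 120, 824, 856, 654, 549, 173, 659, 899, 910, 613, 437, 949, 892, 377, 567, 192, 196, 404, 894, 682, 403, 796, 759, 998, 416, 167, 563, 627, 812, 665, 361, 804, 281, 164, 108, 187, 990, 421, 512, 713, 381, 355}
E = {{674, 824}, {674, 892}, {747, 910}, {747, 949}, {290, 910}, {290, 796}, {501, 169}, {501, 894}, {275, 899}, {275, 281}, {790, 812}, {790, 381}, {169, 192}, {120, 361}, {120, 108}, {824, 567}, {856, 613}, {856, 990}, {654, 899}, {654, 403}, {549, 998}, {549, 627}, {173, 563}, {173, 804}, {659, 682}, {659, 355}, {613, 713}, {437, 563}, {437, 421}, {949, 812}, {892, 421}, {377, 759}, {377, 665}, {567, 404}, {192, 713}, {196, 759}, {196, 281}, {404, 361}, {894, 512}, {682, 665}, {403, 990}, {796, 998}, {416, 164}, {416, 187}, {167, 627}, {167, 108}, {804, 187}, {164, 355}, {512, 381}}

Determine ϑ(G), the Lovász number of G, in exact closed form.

49*cos(pi/49)/(cos(pi/49) + 1)

deg(563) = 2; N(563) = {173, 437}.
N(355) = {659, 164}, |N(355)| = 2.
N(665) = {377, 682}, |N(665)| = 2.
Vertex 998 has 2 neighbors: 549, 796.
G on 49 vertices is 2-regular; a single 49-cycle (edge-transitive).
The 25 distinct eigenvalues: [2.0, 1.9836, 1.9346, 1.8538, 1.7426, 1.6028, 1.4367, 1.247, 1.0368, 0.8096, 0.5691, 0.3192, 0.0641, -0.192, -0.445, -0.6907, -0.9251, -1.1442, -1.3446, -1.5229, -1.6762, -1.8019, -1.8981, -1.9631, -1.9959].
λ_max=2, λ_min=-2*cos(pi/49); ϑ = −49·λ_min/(λ_max−λ_min) = 49*cos(pi/49)/(cos(pi/49) + 1).
= 24.4748… (decimal).
Sandwich: α(G)=24 ≤ ϑ(G)=49*cos(pi/49)/(cos(pi/49) + 1) ≤ χ(Ḡ)=25 (both strict).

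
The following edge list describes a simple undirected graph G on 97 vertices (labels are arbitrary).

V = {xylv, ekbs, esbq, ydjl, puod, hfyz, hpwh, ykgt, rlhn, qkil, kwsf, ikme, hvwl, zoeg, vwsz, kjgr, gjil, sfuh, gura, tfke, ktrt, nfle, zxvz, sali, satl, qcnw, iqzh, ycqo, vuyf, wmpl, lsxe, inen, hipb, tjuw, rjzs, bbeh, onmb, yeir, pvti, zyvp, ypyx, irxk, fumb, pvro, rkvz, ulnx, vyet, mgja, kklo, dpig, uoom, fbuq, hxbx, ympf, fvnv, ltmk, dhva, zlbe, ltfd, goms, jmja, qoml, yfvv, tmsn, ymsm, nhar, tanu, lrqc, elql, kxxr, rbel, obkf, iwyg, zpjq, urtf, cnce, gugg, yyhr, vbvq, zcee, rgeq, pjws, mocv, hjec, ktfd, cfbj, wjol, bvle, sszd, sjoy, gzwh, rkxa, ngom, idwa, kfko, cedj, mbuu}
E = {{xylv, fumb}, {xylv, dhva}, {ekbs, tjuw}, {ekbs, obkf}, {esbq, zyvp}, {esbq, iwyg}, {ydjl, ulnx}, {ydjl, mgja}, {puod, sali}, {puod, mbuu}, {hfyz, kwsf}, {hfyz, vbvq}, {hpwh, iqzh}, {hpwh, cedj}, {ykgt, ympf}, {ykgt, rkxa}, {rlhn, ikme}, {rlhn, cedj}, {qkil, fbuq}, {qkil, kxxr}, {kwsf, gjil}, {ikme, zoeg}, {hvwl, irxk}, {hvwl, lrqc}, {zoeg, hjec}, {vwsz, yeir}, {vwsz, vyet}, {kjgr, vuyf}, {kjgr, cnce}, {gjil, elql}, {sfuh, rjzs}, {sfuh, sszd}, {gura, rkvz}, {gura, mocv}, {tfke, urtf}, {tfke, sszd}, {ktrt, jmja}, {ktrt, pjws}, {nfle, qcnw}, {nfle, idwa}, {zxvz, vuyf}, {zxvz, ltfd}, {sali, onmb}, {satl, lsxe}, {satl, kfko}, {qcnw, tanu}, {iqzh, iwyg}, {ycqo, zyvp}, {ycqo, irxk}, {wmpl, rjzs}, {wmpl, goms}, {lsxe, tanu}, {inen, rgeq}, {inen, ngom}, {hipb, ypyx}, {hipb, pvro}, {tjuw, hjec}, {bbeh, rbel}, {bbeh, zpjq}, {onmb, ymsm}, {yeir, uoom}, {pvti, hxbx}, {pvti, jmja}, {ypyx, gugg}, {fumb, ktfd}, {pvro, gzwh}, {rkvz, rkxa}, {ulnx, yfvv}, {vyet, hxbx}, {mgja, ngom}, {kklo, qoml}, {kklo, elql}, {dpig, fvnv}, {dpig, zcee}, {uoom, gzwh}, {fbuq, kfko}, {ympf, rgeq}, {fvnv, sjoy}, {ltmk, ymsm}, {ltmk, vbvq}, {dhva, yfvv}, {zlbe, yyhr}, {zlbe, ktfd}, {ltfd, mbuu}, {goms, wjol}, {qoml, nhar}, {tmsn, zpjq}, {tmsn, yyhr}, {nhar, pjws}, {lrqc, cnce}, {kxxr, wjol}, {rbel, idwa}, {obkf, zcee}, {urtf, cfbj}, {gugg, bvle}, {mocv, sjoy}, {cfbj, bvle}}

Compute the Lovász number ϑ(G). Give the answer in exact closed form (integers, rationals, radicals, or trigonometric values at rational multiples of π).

Vertex gjil has 2 neighbors: kwsf, elql.
N(pvti) = {hxbx, jmja}, |N(pvti)| = 2.
deg(rjzs) = 2; N(rjzs) = {sfuh, wmpl}.
Vertex fumb has 2 neighbors: xylv, ktfd.
deg(v) = 2 for all v (|V|=97); this is C_{97}, the 97-cycle.
spec(A) ≈ [2.0, 1.995806, 1.98324, 1.962356, 1.933242, 1.896018, 1.850842, 1.797903, 1.737423, 1.669656, 1.594886, 1.513426, 1.425618, 1.33183, 1.232457, 1.127914, 1.01864, 0.905094, 0.787752, 0.667105, 0.54366, 0.417935, 0.290457, 0.161761, 0.032386, -0.097124, -0.226228, -0.354382, -0.48105, -0.6057, -0.72781, -0.846867, -0.962372, -1.07384, -1.180805, -1.282816, -1.379448, -1.470293, -1.554971, -1.633127, -1.704434, -1.768591, -1.82533, -1.874413, -1.915635, -1.948821, -1.973833, -1.990567, -1.998951] (distinct, 6 d.p.).
With N=97: ϑ(G) = 97·(-(-1)*2*cos(pi/97))/(2−(-2*cos(pi/97))) = 97*cos(pi/97)/(cos(pi/97) + 1).
≈ 48.48728 (to 5 d.p.).
Check 48 ≤ 97*cos(pi/97)/(cos(pi/97) + 1) ≤ 49: both strict.

97*cos(pi/97)/(cos(pi/97) + 1)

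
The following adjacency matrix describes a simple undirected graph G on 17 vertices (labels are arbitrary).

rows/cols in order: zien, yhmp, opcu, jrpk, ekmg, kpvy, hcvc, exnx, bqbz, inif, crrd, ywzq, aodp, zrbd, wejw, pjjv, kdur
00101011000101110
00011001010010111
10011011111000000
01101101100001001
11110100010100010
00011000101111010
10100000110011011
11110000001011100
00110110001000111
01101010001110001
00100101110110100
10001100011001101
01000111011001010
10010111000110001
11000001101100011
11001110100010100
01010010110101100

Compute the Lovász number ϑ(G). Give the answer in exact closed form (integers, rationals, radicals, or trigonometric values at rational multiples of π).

Vertex wejw has 8 neighbors: zien, yhmp, exnx, bqbz, crrd, ywzq, pjjv, kdur.
N(exnx) = {zien, yhmp, opcu, jrpk, crrd, aodp, zrbd, wejw}, |N(exnx)| = 8.
deg(zien) = 8; N(zien) = {opcu, ekmg, hcvc, exnx, ywzq, zrbd, wejw, pjjv}.
N(yhmp) = {jrpk, ekmg, exnx, inif, aodp, wejw, pjjv, kdur}, |N(yhmp)| = 8.
Every vertex has degree 8 (N=17); SR(17,8,3,4) — a Paley graph.
spec(A) ≈ [8.0, 1.5616, -2.5616] (distinct, 4 d.p.).
With N=17: ϑ(G) = 17·(-(-sqrt(17)/2 - 1/2))/(8−(-sqrt(17)/2 - 1/2)) = sqrt(17).
Numerically 4.12311.

sqrt(17)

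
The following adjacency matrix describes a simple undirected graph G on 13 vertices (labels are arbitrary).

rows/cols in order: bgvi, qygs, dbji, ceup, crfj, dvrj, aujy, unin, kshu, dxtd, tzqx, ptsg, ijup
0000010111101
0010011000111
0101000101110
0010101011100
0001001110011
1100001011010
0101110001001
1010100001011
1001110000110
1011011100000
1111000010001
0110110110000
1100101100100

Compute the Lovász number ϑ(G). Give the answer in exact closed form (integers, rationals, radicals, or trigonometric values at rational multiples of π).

sqrt(13)

N(dxtd) = {bgvi, dbji, ceup, dvrj, aujy, unin}, |N(dxtd)| = 6.
N(ijup) = {bgvi, qygs, crfj, aujy, unin, tzqx}, |N(ijup)| = 6.
deg(bgvi) = 6; N(bgvi) = {dvrj, unin, kshu, dxtd, tzqx, ijup}.
Vertex dvrj has 6 neighbors: bgvi, qygs, aujy, kshu, dxtd, ptsg.
Regular of degree 6 on 13 vertices: Paley(13): SR with (k,λ,μ)=(6,2,3).
Distinct eigenvalues (to 5 d.p.): [6.0, 1.30278, -2.30278].
ϑ = −N·λ_min/(λ_max−λ_min) = −13·(-sqrt(13)/2 - 1/2)/(6−(-sqrt(13)/2 - 1/2)) = sqrt(13).
= 3.6055513… (decimal).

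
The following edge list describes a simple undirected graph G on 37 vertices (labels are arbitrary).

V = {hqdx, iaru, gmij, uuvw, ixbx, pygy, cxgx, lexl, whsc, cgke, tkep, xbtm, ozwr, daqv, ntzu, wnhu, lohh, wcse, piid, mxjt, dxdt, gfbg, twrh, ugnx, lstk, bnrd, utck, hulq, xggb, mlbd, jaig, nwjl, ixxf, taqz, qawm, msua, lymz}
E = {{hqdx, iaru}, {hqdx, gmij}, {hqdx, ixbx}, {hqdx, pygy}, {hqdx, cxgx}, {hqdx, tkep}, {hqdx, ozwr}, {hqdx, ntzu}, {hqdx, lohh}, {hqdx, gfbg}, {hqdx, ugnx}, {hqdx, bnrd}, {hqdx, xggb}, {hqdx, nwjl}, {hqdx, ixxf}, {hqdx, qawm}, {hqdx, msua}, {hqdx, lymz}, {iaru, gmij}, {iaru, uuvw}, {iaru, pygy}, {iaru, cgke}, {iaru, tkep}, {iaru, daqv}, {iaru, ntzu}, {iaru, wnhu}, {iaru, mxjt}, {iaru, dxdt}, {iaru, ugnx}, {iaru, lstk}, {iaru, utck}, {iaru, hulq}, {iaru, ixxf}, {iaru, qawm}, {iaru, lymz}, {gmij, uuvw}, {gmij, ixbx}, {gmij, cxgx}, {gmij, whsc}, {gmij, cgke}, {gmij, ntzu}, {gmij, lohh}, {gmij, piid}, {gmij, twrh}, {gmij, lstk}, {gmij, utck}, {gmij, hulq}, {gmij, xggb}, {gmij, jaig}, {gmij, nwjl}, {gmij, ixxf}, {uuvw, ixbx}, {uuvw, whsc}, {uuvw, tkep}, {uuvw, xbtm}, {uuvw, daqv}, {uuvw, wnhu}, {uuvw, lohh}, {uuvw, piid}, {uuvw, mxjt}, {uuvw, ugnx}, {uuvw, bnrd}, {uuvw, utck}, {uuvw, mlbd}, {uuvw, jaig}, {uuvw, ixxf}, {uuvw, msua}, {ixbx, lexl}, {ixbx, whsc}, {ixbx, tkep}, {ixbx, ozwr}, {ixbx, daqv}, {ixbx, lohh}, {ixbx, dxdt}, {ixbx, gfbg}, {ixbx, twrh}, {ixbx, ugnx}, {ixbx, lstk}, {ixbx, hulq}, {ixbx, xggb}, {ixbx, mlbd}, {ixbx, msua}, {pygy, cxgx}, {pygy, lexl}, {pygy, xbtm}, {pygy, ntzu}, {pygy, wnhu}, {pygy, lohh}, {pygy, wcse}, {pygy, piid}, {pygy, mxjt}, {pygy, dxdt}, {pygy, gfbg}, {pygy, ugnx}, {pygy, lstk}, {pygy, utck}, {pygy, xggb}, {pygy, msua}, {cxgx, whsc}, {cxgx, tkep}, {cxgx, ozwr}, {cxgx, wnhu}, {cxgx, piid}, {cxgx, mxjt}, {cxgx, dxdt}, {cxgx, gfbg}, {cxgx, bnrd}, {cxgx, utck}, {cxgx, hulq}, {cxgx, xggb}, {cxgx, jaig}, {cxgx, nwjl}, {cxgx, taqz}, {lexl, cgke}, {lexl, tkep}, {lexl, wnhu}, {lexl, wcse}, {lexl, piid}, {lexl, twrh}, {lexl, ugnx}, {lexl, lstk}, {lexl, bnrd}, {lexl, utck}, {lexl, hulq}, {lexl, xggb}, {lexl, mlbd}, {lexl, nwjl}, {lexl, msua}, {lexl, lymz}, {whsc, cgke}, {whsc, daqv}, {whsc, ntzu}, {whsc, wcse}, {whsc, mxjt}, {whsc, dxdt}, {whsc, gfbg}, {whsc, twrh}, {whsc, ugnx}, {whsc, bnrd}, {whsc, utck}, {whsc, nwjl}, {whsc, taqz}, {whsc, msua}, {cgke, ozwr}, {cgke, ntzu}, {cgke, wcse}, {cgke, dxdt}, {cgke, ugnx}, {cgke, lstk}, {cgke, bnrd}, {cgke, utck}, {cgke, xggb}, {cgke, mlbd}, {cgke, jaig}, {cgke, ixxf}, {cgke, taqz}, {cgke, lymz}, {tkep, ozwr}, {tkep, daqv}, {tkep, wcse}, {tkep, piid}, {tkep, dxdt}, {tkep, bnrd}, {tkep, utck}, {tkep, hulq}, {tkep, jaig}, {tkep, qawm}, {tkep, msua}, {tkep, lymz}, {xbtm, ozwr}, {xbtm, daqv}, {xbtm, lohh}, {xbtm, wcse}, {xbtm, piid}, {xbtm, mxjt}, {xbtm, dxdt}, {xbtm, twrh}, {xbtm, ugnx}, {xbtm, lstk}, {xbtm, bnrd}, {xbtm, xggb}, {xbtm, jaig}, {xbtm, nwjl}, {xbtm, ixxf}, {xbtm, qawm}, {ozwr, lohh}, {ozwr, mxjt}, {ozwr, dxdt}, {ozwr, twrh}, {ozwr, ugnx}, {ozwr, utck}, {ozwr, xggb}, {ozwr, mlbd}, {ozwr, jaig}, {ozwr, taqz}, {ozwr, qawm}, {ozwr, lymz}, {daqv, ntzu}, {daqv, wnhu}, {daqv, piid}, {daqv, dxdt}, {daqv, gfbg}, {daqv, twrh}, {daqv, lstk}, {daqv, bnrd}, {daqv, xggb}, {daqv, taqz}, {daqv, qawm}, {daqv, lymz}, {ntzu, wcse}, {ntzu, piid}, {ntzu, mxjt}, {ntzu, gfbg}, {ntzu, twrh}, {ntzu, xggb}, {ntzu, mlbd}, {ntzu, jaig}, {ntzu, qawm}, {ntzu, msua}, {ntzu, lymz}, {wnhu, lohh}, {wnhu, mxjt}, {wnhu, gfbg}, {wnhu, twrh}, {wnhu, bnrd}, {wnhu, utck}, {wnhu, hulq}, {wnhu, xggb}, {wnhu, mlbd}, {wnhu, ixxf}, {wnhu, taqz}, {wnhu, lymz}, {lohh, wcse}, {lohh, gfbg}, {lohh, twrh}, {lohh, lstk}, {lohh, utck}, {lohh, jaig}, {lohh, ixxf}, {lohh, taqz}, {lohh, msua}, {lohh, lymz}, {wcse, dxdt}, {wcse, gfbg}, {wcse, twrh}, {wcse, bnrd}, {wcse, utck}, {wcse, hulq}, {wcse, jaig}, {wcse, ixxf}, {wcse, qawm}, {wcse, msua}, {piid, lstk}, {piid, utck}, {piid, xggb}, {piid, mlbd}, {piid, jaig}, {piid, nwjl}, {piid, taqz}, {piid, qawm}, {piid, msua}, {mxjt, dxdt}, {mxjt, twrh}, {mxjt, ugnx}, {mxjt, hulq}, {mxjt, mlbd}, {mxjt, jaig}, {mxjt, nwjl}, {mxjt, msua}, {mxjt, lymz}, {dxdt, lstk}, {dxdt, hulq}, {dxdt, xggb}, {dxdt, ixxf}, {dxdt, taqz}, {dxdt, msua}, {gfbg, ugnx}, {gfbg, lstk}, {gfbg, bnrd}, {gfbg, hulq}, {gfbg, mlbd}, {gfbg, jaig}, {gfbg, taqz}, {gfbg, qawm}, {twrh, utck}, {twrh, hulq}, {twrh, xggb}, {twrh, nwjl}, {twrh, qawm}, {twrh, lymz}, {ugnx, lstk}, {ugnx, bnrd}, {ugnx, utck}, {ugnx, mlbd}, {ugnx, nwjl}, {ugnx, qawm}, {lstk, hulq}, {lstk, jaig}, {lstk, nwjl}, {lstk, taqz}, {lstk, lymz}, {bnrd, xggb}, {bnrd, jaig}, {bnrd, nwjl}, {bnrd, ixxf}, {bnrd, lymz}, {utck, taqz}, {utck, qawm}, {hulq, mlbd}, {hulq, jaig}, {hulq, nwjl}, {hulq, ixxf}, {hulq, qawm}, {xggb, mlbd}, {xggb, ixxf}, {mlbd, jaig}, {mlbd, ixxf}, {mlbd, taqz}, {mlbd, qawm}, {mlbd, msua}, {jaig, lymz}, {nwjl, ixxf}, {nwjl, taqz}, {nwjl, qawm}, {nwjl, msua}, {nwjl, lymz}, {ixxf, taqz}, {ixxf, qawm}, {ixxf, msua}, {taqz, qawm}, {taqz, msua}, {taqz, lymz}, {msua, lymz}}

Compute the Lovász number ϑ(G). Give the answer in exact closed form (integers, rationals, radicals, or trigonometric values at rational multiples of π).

N(taqz) = {cxgx, whsc, cgke, ozwr, daqv, wnhu, lohh, piid, dxdt, gfbg, lstk, utck, mlbd, nwjl, ixxf, qawm, msua, lymz}, |N(taqz)| = 18.
deg(lymz) = 18; N(lymz) = {hqdx, iaru, lexl, cgke, tkep, ozwr, daqv, ntzu, wnhu, lohh, mxjt, twrh, lstk, bnrd, jaig, nwjl, taqz, msua}.
deg(cgke) = 18; N(cgke) = {iaru, gmij, lexl, whsc, ozwr, ntzu, wcse, dxdt, ugnx, lstk, bnrd, utck, xggb, mlbd, jaig, ixxf, taqz, lymz}.
Vertex bnrd has 18 neighbors: hqdx, uuvw, cxgx, lexl, whsc, cgke, tkep, xbtm, daqv, wnhu, wcse, gfbg, ugnx, xggb, jaig, nwjl, ixxf, lymz.
Regular of degree 18 on 37 vertices: Paley(37): SR with (k,λ,μ)=(18,8,9).
spec(A) ≈ [18.0, 2.54138, -3.54138] (distinct, 5 d.p.).
With N=37: ϑ(G) = 37·(-(-sqrt(37)/2 - 1/2))/(18−(-sqrt(37)/2 - 1/2)) = sqrt(37).
= 6.08276253… (decimal).

sqrt(37)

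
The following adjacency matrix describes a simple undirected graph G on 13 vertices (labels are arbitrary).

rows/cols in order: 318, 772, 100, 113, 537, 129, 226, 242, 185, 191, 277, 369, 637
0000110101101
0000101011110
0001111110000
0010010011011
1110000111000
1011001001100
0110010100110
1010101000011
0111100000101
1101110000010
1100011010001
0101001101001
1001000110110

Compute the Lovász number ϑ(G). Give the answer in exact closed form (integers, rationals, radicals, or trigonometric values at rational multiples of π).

sqrt(13)

deg(242) = 6; N(242) = {318, 100, 537, 226, 369, 637}.
deg(637) = 6; N(637) = {318, 113, 242, 185, 277, 369}.
deg(772) = 6; N(772) = {537, 226, 185, 191, 277, 369}.
deg(537) = 6; N(537) = {318, 772, 100, 242, 185, 191}.
6-regular, N=13; strongly regular (13,6,2,3).
The 3 distinct eigenvalues: [6.0, 1.30278, -2.30278].
−13·(-sqrt(13)/2 - 1/2) / ((6)−(-sqrt(13)/2 - 1/2)) = sqrt(13) = ϑ(G).
= 3.605551… (decimal).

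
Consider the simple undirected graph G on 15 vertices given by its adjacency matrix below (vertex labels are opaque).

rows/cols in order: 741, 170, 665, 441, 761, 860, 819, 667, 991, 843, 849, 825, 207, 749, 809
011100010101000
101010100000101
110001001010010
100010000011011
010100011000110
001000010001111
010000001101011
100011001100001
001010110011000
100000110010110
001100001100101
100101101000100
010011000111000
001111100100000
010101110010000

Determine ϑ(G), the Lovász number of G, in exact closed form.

5

deg(749) = 6; N(749) = {665, 441, 761, 860, 819, 843}.
Vertex 843 has 6 neighbors: 741, 819, 667, 849, 207, 749.
N(819) = {170, 991, 843, 825, 749, 809}, |N(819)| = 6.
Vertex 665 has 6 neighbors: 741, 170, 860, 991, 849, 749.
deg(v) = 6 for all v (|V|=15); Kneser K(6,2) on C(6,2)=15 vertices.
spec(A) ≈ [6.0, 1.0, -3.0] (distinct, 6 d.p.).
λ_max=6, λ_min=-3; ϑ = −15·λ_min/(λ_max−λ_min) = 5.
≈ 5.000000000 (to 9 d.p.).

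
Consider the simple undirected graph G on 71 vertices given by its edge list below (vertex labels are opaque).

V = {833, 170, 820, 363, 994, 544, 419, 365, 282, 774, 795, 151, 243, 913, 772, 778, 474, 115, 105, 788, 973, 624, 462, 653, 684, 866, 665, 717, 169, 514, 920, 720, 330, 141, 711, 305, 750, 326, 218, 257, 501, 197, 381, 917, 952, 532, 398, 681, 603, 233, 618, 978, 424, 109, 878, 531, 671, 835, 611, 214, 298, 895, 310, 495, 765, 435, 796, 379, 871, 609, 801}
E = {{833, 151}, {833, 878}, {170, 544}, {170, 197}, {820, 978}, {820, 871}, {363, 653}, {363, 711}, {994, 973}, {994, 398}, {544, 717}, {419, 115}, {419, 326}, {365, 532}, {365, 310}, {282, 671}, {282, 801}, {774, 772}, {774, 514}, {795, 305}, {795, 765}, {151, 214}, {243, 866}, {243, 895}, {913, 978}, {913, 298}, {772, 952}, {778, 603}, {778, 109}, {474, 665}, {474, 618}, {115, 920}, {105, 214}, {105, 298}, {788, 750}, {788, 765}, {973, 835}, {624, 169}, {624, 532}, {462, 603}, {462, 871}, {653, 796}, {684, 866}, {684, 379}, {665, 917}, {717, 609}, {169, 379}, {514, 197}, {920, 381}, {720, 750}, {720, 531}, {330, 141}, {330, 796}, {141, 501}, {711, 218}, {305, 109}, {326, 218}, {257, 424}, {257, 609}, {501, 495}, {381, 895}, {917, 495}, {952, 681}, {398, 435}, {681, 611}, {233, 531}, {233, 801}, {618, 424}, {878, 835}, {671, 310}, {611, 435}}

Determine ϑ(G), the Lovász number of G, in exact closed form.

71*cos(pi/71)/(cos(pi/71) + 1)

N(218) = {711, 326}, |N(218)| = 2.
N(618) = {474, 424}, |N(618)| = 2.
N(365) = {532, 310}, |N(365)| = 2.
Vertex 717 has 2 neighbors: 544, 609.
Regular of degree 2 on 71 vertices: a single 71-cycle (edge-transitive).
A has 36 distinct eigenvalues ≈ [2.0, 1.99217, 1.96876, 1.92993, 1.876, 1.80739, 1.72463, 1.62837, 1.51937, 1.39848, 1.26665, 1.1249, 0.97435, 0.81617, 0.6516, 0.48194, 0.3085, 0.13265, -0.04424, -0.22079, -0.3956, -0.56732, -0.7346, -0.89613, -1.05065, -1.19694, -1.33387, -1.46036, -1.57542, -1.67814, -1.76774, -1.8435, -1.90483, -1.95125, -1.98241, -1.99804].
ϑ = −N·λ_min/(λ_max−λ_min) = −71·(-2*cos(pi/71))/(2−(-2*cos(pi/71))) = 71*cos(pi/71)/(cos(pi/71) + 1).
Numerically 35.482618264.
Check 35 ≤ 71*cos(pi/71)/(cos(pi/71) + 1) ≤ 36: both strict.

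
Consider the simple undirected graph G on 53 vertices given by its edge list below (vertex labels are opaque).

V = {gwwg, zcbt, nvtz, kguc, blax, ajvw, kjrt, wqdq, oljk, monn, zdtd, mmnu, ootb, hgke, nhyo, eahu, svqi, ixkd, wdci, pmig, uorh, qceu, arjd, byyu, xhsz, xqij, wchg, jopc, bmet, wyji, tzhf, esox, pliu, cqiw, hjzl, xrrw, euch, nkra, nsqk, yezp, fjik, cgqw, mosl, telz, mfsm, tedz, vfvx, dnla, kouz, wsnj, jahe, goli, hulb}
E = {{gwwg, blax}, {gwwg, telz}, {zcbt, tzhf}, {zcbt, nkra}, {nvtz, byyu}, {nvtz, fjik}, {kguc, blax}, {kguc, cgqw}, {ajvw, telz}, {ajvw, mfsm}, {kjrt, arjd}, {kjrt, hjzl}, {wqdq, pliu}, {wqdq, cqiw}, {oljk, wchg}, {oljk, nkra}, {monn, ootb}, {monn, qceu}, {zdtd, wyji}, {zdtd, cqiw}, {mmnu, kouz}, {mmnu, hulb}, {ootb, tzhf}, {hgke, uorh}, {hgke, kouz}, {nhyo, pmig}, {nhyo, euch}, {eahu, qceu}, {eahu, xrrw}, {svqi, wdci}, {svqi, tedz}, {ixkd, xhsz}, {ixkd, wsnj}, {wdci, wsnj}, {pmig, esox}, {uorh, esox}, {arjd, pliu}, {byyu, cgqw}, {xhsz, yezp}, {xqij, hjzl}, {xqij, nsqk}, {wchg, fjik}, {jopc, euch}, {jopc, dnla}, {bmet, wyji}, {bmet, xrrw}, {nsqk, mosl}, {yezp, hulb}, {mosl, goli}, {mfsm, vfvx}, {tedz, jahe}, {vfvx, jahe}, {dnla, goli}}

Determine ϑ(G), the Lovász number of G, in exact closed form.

Vertex qceu has 2 neighbors: monn, eahu.
Vertex wsnj has 2 neighbors: ixkd, wdci.
N(kguc) = {blax, cgqw}, |N(kguc)| = 2.
N(monn) = {ootb, qceu}, |N(monn)| = 2.
Every vertex has degree 2 (N=53); the odd cycle C_{53}.
The 27 distinct eigenvalues: [2.0, 1.985962, 1.944046, 1.874839, 1.779314, 1.658811, 1.515022, 1.349966, 1.165959, 0.965584, 0.751655, 0.527174, 0.295293, 0.059267, -0.177592, -0.411957, -0.64054, -0.86013, -1.067647, -1.260176, -1.435015, -1.589709, -1.722087, -1.830291, -1.912802, -1.968461, -1.996487].
−53·(-2*cos(pi/53)) / ((2)−(-2*cos(pi/53))) = 53*cos(pi/53)/(cos(pi/53) + 1) = ϑ(G).
= 26.476709… (decimal).
Sandwich: α(G)=26 ≤ ϑ(G)=53*cos(pi/53)/(cos(pi/53) + 1) ≤ χ(Ḡ)=27 (both strict).

53*cos(pi/53)/(cos(pi/53) + 1)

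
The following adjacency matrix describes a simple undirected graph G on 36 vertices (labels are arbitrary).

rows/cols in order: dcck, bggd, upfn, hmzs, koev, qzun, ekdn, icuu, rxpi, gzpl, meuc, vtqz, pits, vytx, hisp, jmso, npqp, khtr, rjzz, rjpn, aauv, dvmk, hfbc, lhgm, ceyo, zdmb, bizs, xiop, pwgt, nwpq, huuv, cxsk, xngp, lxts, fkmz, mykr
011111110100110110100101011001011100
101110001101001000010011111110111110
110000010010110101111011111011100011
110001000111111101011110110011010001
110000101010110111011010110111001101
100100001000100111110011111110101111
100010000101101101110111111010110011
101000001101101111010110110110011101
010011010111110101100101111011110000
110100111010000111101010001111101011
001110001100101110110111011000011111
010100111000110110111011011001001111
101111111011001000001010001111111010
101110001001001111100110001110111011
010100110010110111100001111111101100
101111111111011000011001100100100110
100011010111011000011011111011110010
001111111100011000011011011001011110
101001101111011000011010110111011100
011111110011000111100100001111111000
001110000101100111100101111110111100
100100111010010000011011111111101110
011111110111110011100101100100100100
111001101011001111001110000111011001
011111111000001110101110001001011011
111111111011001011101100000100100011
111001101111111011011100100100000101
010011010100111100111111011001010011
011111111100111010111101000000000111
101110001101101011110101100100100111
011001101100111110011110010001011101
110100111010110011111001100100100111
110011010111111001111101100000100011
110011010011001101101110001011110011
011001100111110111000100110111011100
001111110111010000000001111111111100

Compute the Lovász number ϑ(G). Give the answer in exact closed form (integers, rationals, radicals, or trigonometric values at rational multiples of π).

Vertex ekdn has 21 neighbors: dcck, koev, gzpl, vtqz, pits, hisp, jmso, khtr, rjzz, rjpn, dvmk, hfbc, lhgm, ceyo, zdmb, bizs, pwgt, huuv, cxsk, fkmz, mykr.
deg(hfbc) = 21; N(hfbc) = {bggd, upfn, hmzs, koev, qzun, ekdn, icuu, gzpl, meuc, vtqz, pits, vytx, npqp, khtr, rjzz, dvmk, lhgm, ceyo, xiop, huuv, lxts}.
Vertex nwpq has 21 neighbors: dcck, upfn, hmzs, koev, rxpi, gzpl, vtqz, pits, hisp, npqp, khtr, rjzz, rjpn, dvmk, lhgm, ceyo, xiop, huuv, lxts, fkmz, mykr.
deg(ceyo) = 21; N(ceyo) = {bggd, upfn, hmzs, koev, qzun, ekdn, icuu, rxpi, hisp, jmso, npqp, rjzz, aauv, dvmk, hfbc, bizs, nwpq, cxsk, xngp, fkmz, mykr}.
deg(v) = 21 for all v (|V|=36); Kneser-type, 2-subsets of [9].
A has 3 distinct eigenvalues ≈ [21.0, 1.0, -6.0].
Lovász: ϑ = −36(-6)/(21+-1*(-6)) = 8.
ϑ(G) ≈ 8.0000000.

8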